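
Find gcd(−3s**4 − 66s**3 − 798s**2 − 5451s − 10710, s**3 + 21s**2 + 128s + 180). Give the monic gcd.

Euclidean algorithm in ℚ[s]:
  −3s**4 − 66s**3 − 798s**2 − 5451s − 10710 = (−3s − 3)(s**3 + 21s**2 + 128s + 180) + (−351s**2 − 4527s − 10170)
  s**3 + 21s**2 + 128s + 180 = (−(1/351)s − 316/13689)(−351s**2 − 4527s − 10170) + (−(8330/1521)s − 83300/1521)
  −351s**2 − 4527s − 10170 = ((533871/8330)s + 1546857/8330)(−(8330/1521)s − 83300/1521) + (0)
Last nonzero remainder: −(8330/1521)s − 83300/1521. Dividing through by −8330/1521 gives the monic gcd s + 10.

s + 10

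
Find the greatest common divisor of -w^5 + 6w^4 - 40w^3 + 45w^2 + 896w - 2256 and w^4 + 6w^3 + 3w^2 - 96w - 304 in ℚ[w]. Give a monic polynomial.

w^2 - 16

By polynomial division,
  -w^5 + 6w^4 - 40w^3 + 45w^2 + 896w - 2256 = (-w + 12)(w^4 + 6w^3 + 3w^2 - 96w - 304) + (-109w^3 - 87w^2 + 1744w + 1392)
  w^4 + 6w^3 + 3w^2 - 96w - 304 = (-(1/109)w - 567/11881)(-109w^3 - 87w^2 + 1744w + 1392) + ((176410/11881)w^2 - 2822560/11881)
  -109w^3 - 87w^2 + 1744w + 1392 = (-(1295029/176410)w - 1033647/176410)((176410/11881)w^2 - 2822560/11881) + (0)
Last nonzero remainder: (176410/11881)w^2 - 2822560/11881. Dividing through by 176410/11881 gives the monic gcd w^2 - 16.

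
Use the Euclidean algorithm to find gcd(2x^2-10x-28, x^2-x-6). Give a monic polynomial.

Repeated division with remainder:
  2x^2-10x-28 = (2)(x^2-x-6) + (-8x-16)
  x^2-x-6 = (-(1/8)x+3/8)(-8x-16) + (0)
Last nonzero remainder: -8x-16. Dividing through by -8 gives the monic gcd x+2.

x+2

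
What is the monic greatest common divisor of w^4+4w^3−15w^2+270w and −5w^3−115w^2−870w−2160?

By polynomial division,
  w^4+4w^3−15w^2+270w = (−(1/5)w+19/5)(−5w^3−115w^2−870w−2160) + (248w^2+3144w+8208)
  −5w^3−115w^2−870w−2160 = (−(5/248)w−200/961)(248w^2+3144w+8208) + (−(48240/961)w−434160/961)
  248w^2+3144w+8208 = (−(29791/6030)w−18259/1005)(−(48240/961)w−434160/961) + (0)
Last nonzero remainder: −(48240/961)w−434160/961. Dividing through by −48240/961 gives the monic gcd w+9.

w+9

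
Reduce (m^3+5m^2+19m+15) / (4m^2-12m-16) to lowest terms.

Apply the Euclidean algorithm:
  m^3+5m^2+19m+15 = ((1/4)m+2)(4m^2-12m-16) + (47m+47)
  4m^2-12m-16 = ((4/47)m-16/47)(47m+47) + (0)
Last nonzero remainder: 47m+47. Dividing through by 47 gives the monic gcd m+1.
Cancel m+1 from numerator and denominator to get the reduced form.

(m^2+4m+15)/(4m-16)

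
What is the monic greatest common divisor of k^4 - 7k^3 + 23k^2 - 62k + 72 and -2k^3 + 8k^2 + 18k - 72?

k - 4

Euclidean algorithm in ℚ[k]:
  k^4 - 7k^3 + 23k^2 - 62k + 72 = (-(1/2)k + 3/2)(-2k^3 + 8k^2 + 18k - 72) + (20k^2 - 125k + 180)
  -2k^3 + 8k^2 + 18k - 72 = (-(1/10)k - 9/40)(20k^2 - 125k + 180) + ((63/8)k - 63/2)
  20k^2 - 125k + 180 = ((160/63)k - 40/7)((63/8)k - 63/2) + (0)
Last nonzero remainder: (63/8)k - 63/2. Dividing through by 63/8 gives the monic gcd k - 4.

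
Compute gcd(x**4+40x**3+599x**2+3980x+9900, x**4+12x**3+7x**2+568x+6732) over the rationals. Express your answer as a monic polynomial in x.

Euclidean algorithm in ℚ[x]:
  x**4+40x**3+599x**2+3980x+9900 = (x**4+12x**3+7x**2+568x+6732) + (28x**3+592x**2+3412x+3168)
  x**4+12x**3+7x**2+568x+6732 = ((1/28)x-16/49)(28x**3+592x**2+3412x+3168) + ((3844/49)x**2+(76880/49)x+380556/49)
  28x**3+592x**2+3412x+3168 = ((343/961)x+392/961)((3844/49)x**2+(76880/49)x+380556/49) + (0)
Last nonzero remainder: (3844/49)x**2+(76880/49)x+380556/49. Dividing through by 3844/49 gives the monic gcd x**2+20x+99.

x**2+20x+99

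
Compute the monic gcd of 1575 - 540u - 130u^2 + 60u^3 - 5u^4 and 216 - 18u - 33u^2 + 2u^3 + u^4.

-9 + u^2

By polynomial division,
  -5u^4 + 60u^3 - 130u^2 - 540u + 1575 = (-5)(u^4 + 2u^3 - 33u^2 - 18u + 216) + (70u^3 - 295u^2 - 630u + 2655)
  u^4 + 2u^3 - 33u^2 - 18u + 216 = ((1/70)u + 87/980)(70u^3 - 295u^2 - 630u + 2655) + ((429/196)u^2 - 3861/196)
  70u^3 - 295u^2 - 630u + 2655 = ((13720/429)u - 57820/429)((429/196)u^2 - 3861/196) + (0)
Last nonzero remainder: (429/196)u^2 - 3861/196. Dividing through by 429/196 gives the monic gcd u^2 - 9.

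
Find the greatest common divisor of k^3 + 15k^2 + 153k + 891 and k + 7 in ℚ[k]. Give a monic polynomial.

1

Euclidean algorithm in ℚ[k]:
  k^3 + 15k^2 + 153k + 891 = (k^2 + 8k + 97)(k + 7) + (212)
  k + 7 = ((1/212)k + 7/212)(212) + (0)
The last nonzero remainder is the constant 212, so the polynomials are coprime and gcd = 1.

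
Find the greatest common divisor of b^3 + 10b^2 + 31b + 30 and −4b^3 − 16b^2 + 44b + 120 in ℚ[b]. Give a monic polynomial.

b^2 + 7b + 10

By polynomial division,
  b^3 + 10b^2 + 31b + 30 = (−1/4)(−4b^3 − 16b^2 + 44b + 120) + (6b^2 + 42b + 60)
  −4b^3 − 16b^2 + 44b + 120 = (−(2/3)b + 2)(6b^2 + 42b + 60) + (0)
Last nonzero remainder: 6b^2 + 42b + 60. Dividing through by 6 gives the monic gcd b^2 + 7b + 10.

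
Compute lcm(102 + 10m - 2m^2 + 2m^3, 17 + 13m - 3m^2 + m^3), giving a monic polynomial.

Apply the Euclidean algorithm:
  2m^3 - 2m^2 + 10m + 102 = (2)(m^3 - 3m^2 + 13m + 17) + (4m^2 - 16m + 68)
  m^3 - 3m^2 + 13m + 17 = ((1/4)m + 1/4)(4m^2 - 16m + 68) + (0)
Last nonzero remainder: 4m^2 - 16m + 68. Dividing through by 4 gives the monic gcd m^2 - 4m + 17.
Then lcm(f, g) = f·g / gcd(f, g); expanding and making the result monic gives the answer.

51 + 56m + 4m^2 + m^4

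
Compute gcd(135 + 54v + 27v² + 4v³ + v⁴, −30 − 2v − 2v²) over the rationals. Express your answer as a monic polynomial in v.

15 + v + v²

Apply the Euclidean algorithm:
  v⁴ + 4v³ + 27v² + 54v + 135 = (−(1/2)v² − (3/2)v − 9/2)(−2v² − 2v − 30) + (0)
Last nonzero remainder: −2v² − 2v − 30. Dividing through by −2 gives the monic gcd v² + v + 15.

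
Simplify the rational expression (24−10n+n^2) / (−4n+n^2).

Apply the Euclidean algorithm:
  n^2−10n+24 = (n^2−4n) + (−6n+24)
  n^2−4n = (−(1/6)n)(−6n+24) + (0)
Last nonzero remainder: −6n+24. Dividing through by −6 gives the monic gcd n−4.
Cancel n−4 from numerator and denominator to get the reduced form.

(−6+n)/(n)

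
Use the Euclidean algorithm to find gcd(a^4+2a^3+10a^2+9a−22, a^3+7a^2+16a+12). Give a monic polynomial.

a+2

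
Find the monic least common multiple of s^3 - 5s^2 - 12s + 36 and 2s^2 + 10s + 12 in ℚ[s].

s^4 - 3s^3 - 22s^2 + 12s + 72

By polynomial division,
  s^3 - 5s^2 - 12s + 36 = ((1/2)s - 5)(2s^2 + 10s + 12) + (32s + 96)
  2s^2 + 10s + 12 = ((1/16)s + 1/8)(32s + 96) + (0)
Last nonzero remainder: 32s + 96. Dividing through by 32 gives the monic gcd s + 3.
Then lcm(f, g) = f·g / gcd(f, g); expanding and making the result monic gives the answer.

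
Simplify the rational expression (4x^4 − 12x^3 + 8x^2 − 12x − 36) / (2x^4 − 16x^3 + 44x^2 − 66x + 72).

Apply the Euclidean algorithm:
  4x^4 − 12x^3 + 8x^2 − 12x − 36 = (2)(2x^4 − 16x^3 + 44x^2 − 66x + 72) + (20x^3 − 80x^2 + 120x − 180)
  2x^4 − 16x^3 + 44x^2 − 66x + 72 = ((1/10)x − 2/5)(20x^3 − 80x^2 + 120x − 180) + (0)
Last nonzero remainder: 20x^3 − 80x^2 + 120x − 180. Dividing through by 20 gives the monic gcd x^3 − 4x^2 + 6x − 9.
Cancel x^3 − 4x^2 + 6x − 9 from numerator and denominator to get the reduced form.

(2x + 2)/(x − 4)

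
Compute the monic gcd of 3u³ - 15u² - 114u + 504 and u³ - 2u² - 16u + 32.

u - 4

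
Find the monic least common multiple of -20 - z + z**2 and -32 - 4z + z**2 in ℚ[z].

160 - 12z - 9z**2 + z**3

Euclidean algorithm in ℚ[z]:
  z**2 - z - 20 = (z**2 - 4z - 32) + (3z + 12)
  z**2 - 4z - 32 = ((1/3)z - 8/3)(3z + 12) + (0)
Last nonzero remainder: 3z + 12. Dividing through by 3 gives the monic gcd z + 4.
Then lcm(f, g) = f·g / gcd(f, g); expanding and making the result monic gives the answer.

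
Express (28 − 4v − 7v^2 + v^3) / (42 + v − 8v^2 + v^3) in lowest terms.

(−2 + v)/(−3 + v)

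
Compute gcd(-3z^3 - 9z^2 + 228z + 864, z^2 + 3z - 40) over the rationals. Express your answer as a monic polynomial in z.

Repeated division with remainder:
  -3z^3 - 9z^2 + 228z + 864 = (-3z)(z^2 + 3z - 40) + (108z + 864)
  z^2 + 3z - 40 = ((1/108)z - 5/108)(108z + 864) + (0)
Last nonzero remainder: 108z + 864. Dividing through by 108 gives the monic gcd z + 8.

z + 8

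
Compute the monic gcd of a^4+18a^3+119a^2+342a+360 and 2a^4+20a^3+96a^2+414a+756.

Repeated division with remainder:
  a^4+18a^3+119a^2+342a+360 = (1/2)(2a^4+20a^3+96a^2+414a+756) + (8a^3+71a^2+135a−18)
  2a^4+20a^3+96a^2+414a+756 = ((1/4)a+9/32)(8a^3+71a^2+135a−18) + ((1353/32)a^2+(12177/32)a+12177/16)
  8a^3+71a^2+135a−18 = ((256/1353)a−32/1353)((1353/32)a^2+(12177/32)a+12177/16) + (0)
Last nonzero remainder: (1353/32)a^2+(12177/32)a+12177/16. Dividing through by 1353/32 gives the monic gcd a^2+9a+18.

a^2+9a+18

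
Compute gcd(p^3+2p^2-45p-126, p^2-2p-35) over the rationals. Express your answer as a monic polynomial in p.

p-7

By polynomial division,
  p^3+2p^2-45p-126 = (p+4)(p^2-2p-35) + (-2p+14)
  p^2-2p-35 = (-(1/2)p-5/2)(-2p+14) + (0)
Last nonzero remainder: -2p+14. Dividing through by -2 gives the monic gcd p-7.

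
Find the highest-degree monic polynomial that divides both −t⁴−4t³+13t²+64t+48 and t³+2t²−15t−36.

t²−t−12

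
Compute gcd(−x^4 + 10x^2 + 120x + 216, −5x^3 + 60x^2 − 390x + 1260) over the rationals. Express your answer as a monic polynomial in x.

Euclidean algorithm in ℚ[x]:
  −x^4 + 10x^2 + 120x + 216 = ((1/5)x + 12/5)(−5x^3 + 60x^2 − 390x + 1260) + (−56x^2 + 804x − 2808)
  −5x^3 + 60x^2 − 390x + 1260 = ((5/56)x + 165/784)(−56x^2 + 804x − 2808) + (−(60465/196)x + 181395/98)
  −56x^2 + 804x − 2808 = ((10976/60465)x − 30576/20155)(−(60465/196)x + 181395/98) + (0)
Last nonzero remainder: −(60465/196)x + 181395/98. Dividing through by −60465/196 gives the monic gcd x − 6.

x − 6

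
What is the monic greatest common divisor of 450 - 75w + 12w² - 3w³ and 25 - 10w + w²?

Repeated division with remainder:
  -3w³ + 12w² - 75w + 450 = (-3w - 18)(w² - 10w + 25) + (-180w + 900)
  w² - 10w + 25 = (-(1/180)w + 1/36)(-180w + 900) + (0)
Last nonzero remainder: -180w + 900. Dividing through by -180 gives the monic gcd w - 5.

-5 + w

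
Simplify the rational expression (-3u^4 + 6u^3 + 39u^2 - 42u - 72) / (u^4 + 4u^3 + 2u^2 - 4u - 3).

(-3u^2 + 18u - 24)/(u^2 - 1)

By polynomial division,
  -3u^4 + 6u^3 + 39u^2 - 42u - 72 = (-3)(u^4 + 4u^3 + 2u^2 - 4u - 3) + (18u^3 + 45u^2 - 54u - 81)
  u^4 + 4u^3 + 2u^2 - 4u - 3 = ((1/18)u + 1/12)(18u^3 + 45u^2 - 54u - 81) + ((5/4)u^2 + 5u + 15/4)
  18u^3 + 45u^2 - 54u - 81 = ((72/5)u - 108/5)((5/4)u^2 + 5u + 15/4) + (0)
Last nonzero remainder: (5/4)u^2 + 5u + 15/4. Dividing through by 5/4 gives the monic gcd u^2 + 4u + 3.
Cancel u^2 + 4u + 3 from numerator and denominator to get the reduced form.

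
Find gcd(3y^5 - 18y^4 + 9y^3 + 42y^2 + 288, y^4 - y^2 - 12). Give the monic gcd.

Apply the Euclidean algorithm:
  3y^5 - 18y^4 + 9y^3 + 42y^2 + 288 = (3y - 18)(y^4 - y^2 - 12) + (12y^3 + 24y^2 + 36y + 72)
  y^4 - y^2 - 12 = ((1/12)y - 1/6)(12y^3 + 24y^2 + 36y + 72) + (0)
Last nonzero remainder: 12y^3 + 24y^2 + 36y + 72. Dividing through by 12 gives the monic gcd y^3 + 2y^2 + 3y + 6.

y^3 + 2y^2 + 3y + 6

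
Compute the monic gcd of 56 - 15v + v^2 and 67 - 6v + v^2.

1

Apply the Euclidean algorithm:
  v^2 - 15v + 56 = (v^2 - 6v + 67) + (-9v - 11)
  v^2 - 6v + 67 = (-(1/9)v + 65/81)(-9v - 11) + (6142/81)
  -9v - 11 = (-(729/6142)v - 891/6142)(6142/81) + (0)
The last nonzero remainder is the constant 6142/81, so the polynomials are coprime and gcd = 1.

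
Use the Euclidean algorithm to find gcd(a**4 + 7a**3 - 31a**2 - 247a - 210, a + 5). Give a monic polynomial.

a + 5

Euclidean algorithm in ℚ[a]:
  a**4 + 7a**3 - 31a**2 - 247a - 210 = (a**3 + 2a**2 - 41a - 42)(a + 5) + (0)
The last nonzero remainder a + 5 is already monic.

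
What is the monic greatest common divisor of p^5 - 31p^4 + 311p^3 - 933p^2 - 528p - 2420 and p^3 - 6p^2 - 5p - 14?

p^2 + p + 2

Apply the Euclidean algorithm:
  p^5 - 31p^4 + 311p^3 - 933p^2 - 528p - 2420 = (p^2 - 25p + 166)(p^3 - 6p^2 - 5p - 14) + (-48p^2 - 48p - 96)
  p^3 - 6p^2 - 5p - 14 = (-(1/48)p + 7/48)(-48p^2 - 48p - 96) + (0)
Last nonzero remainder: -48p^2 - 48p - 96. Dividing through by -48 gives the monic gcd p^2 + p + 2.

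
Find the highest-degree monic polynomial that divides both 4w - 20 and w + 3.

Euclidean algorithm in ℚ[w]:
  4w - 20 = (4)(w + 3) + (-32)
  w + 3 = (-(1/32)w - 3/32)(-32) + (0)
The last nonzero remainder is the constant -32, so the polynomials are coprime and gcd = 1.

1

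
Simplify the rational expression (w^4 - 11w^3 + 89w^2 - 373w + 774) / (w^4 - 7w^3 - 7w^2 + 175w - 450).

(w^2 - 4w + 43)/(w^2 - 25)

By polynomial division,
  w^4 - 11w^3 + 89w^2 - 373w + 774 = (w^4 - 7w^3 - 7w^2 + 175w - 450) + (-4w^3 + 96w^2 - 548w + 1224)
  w^4 - 7w^3 - 7w^2 + 175w - 450 = (-(1/4)w - 17/4)(-4w^3 + 96w^2 - 548w + 1224) + (264w^2 - 1848w + 4752)
  -4w^3 + 96w^2 - 548w + 1224 = (-(1/66)w + 17/66)(264w^2 - 1848w + 4752) + (0)
Last nonzero remainder: 264w^2 - 1848w + 4752. Dividing through by 264 gives the monic gcd w^2 - 7w + 18.
Cancel w^2 - 7w + 18 from numerator and denominator to get the reduced form.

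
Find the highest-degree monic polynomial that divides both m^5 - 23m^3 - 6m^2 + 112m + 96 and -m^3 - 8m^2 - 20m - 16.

Apply the Euclidean algorithm:
  m^5 - 23m^3 - 6m^2 + 112m + 96 = (-m^2 + 8m - 21)(-m^3 - 8m^2 - 20m - 16) + (-30m^2 - 180m - 240)
  -m^3 - 8m^2 - 20m - 16 = ((1/30)m + 1/15)(-30m^2 - 180m - 240) + (0)
Last nonzero remainder: -30m^2 - 180m - 240. Dividing through by -30 gives the monic gcd m^2 + 6m + 8.

m^2 + 6m + 8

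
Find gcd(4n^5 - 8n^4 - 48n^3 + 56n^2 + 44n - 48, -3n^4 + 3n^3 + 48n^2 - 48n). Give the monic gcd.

Apply the Euclidean algorithm:
  4n^5 - 8n^4 - 48n^3 + 56n^2 + 44n - 48 = (-(4/3)n + 4/3)(-3n^4 + 3n^3 + 48n^2 - 48n) + (12n^3 - 72n^2 + 108n - 48)
  -3n^4 + 3n^3 + 48n^2 - 48n = (-(1/4)n - 5/4)(12n^3 - 72n^2 + 108n - 48) + (-15n^2 + 75n - 60)
  12n^3 - 72n^2 + 108n - 48 = (-(4/5)n + 4/5)(-15n^2 + 75n - 60) + (0)
Last nonzero remainder: -15n^2 + 75n - 60. Dividing through by -15 gives the monic gcd n^2 - 5n + 4.

n^2 - 5n + 4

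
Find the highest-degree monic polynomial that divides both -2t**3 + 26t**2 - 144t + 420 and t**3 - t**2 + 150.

t**2 - 6t + 30

By polynomial division,
  -2t**3 + 26t**2 - 144t + 420 = (-2)(t**3 - t**2 + 150) + (24t**2 - 144t + 720)
  t**3 - t**2 + 150 = ((1/24)t + 5/24)(24t**2 - 144t + 720) + (0)
Last nonzero remainder: 24t**2 - 144t + 720. Dividing through by 24 gives the monic gcd t**2 - 6t + 30.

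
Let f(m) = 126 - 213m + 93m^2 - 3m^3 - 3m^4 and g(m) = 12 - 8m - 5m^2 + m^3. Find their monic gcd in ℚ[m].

-1 + m

Euclidean algorithm in ℚ[m]:
  -3m^4 - 3m^3 + 93m^2 - 213m + 126 = (-3m - 18)(m^3 - 5m^2 - 8m + 12) + (-21m^2 - 321m + 342)
  m^3 - 5m^2 - 8m + 12 = (-(1/21)m + 142/147)(-21m^2 - 321m + 342) + ((15600/49)m - 15600/49)
  -21m^2 - 321m + 342 = (-(343/5200)m - 2793/2600)((15600/49)m - 15600/49) + (0)
Last nonzero remainder: (15600/49)m - 15600/49. Dividing through by 15600/49 gives the monic gcd m - 1.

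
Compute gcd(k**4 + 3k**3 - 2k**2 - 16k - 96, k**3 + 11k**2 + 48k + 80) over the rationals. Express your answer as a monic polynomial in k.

Apply the Euclidean algorithm:
  k**4 + 3k**3 - 2k**2 - 16k - 96 = (k - 8)(k**3 + 11k**2 + 48k + 80) + (38k**2 + 288k + 544)
  k**3 + 11k**2 + 48k + 80 = ((1/38)k + 65/722)(38k**2 + 288k + 544) + ((2800/361)k + 11200/361)
  38k**2 + 288k + 544 = ((6859/1400)k + 6137/350)((2800/361)k + 11200/361) + (0)
Last nonzero remainder: (2800/361)k + 11200/361. Dividing through by 2800/361 gives the monic gcd k + 4.

k + 4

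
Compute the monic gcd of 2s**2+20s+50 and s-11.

Repeated division with remainder:
  2s**2+20s+50 = (2s+42)(s-11) + (512)
  s-11 = ((1/512)s-11/512)(512) + (0)
The last nonzero remainder is the constant 512, so the polynomials are coprime and gcd = 1.

1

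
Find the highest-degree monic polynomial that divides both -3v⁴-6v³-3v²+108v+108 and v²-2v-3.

v²-2v-3

By polynomial division,
  -3v⁴-6v³-3v²+108v+108 = (-3v²-12v-36)(v²-2v-3) + (0)
The last nonzero remainder v²-2v-3 is already monic.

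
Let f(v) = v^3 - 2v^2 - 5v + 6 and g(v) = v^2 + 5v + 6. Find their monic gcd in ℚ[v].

Repeated division with remainder:
  v^3 - 2v^2 - 5v + 6 = (v - 7)(v^2 + 5v + 6) + (24v + 48)
  v^2 + 5v + 6 = ((1/24)v + 1/8)(24v + 48) + (0)
Last nonzero remainder: 24v + 48. Dividing through by 24 gives the monic gcd v + 2.

v + 2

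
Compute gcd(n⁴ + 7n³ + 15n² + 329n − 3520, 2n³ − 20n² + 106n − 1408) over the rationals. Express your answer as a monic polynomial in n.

n² + n + 64

Euclidean algorithm in ℚ[n]:
  n⁴ + 7n³ + 15n² + 329n − 3520 = ((1/2)n + 17/2)(2n³ − 20n² + 106n − 1408) + (132n² + 132n + 8448)
  2n³ − 20n² + 106n − 1408 = ((1/66)n − 1/6)(132n² + 132n + 8448) + (0)
Last nonzero remainder: 132n² + 132n + 8448. Dividing through by 132 gives the monic gcd n² + n + 64.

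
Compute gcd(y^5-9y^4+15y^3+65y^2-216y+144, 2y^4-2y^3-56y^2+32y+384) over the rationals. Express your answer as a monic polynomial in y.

Euclidean algorithm in ℚ[y]:
  y^5-9y^4+15y^3+65y^2-216y+144 = ((1/2)y-4)(2y^4-2y^3-56y^2+32y+384) + (35y^3-175y^2-280y+1680)
  2y^4-2y^3-56y^2+32y+384 = ((2/35)y+8/35)(35y^3-175y^2-280y+1680) + (0)
Last nonzero remainder: 35y^3-175y^2-280y+1680. Dividing through by 35 gives the monic gcd y^3-5y^2-8y+48.

y^3-5y^2-8y+48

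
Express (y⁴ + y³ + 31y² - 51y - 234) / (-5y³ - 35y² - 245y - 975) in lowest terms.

By polynomial division,
  y⁴ + y³ + 31y² - 51y - 234 = (-(1/5)y + 6/5)(-5y³ - 35y² - 245y - 975) + (24y² + 48y + 936)
  -5y³ - 35y² - 245y - 975 = (-(5/24)y - 25/24)(24y² + 48y + 936) + (0)
Last nonzero remainder: 24y² + 48y + 936. Dividing through by 24 gives the monic gcd y² + 2y + 39.
Cancel y² + 2y + 39 from numerator and denominator to get the reduced form.

(-y² + y + 6)/(5y + 25)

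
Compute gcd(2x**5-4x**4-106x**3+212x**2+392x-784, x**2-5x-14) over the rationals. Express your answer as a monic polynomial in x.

Euclidean algorithm in ℚ[x]:
  2x**5-4x**4-106x**3+212x**2+392x-784 = (2x**3+6x**2-48x+56)(x**2-5x-14) + (0)
The last nonzero remainder x**2-5x-14 is already monic.

x**2-5x-14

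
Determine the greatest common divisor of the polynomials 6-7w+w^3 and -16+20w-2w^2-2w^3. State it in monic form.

Apply the Euclidean algorithm:
  w^3-7w+6 = (-1/2)(-2w^3-2w^2+20w-16) + (-w^2+3w-2)
  -2w^3-2w^2+20w-16 = (2w+8)(-w^2+3w-2) + (0)
Last nonzero remainder: -w^2+3w-2. Dividing through by -1 gives the monic gcd w^2-3w+2.

2-3w+w^2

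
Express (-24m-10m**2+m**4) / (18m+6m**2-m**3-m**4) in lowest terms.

By polynomial division,
  m**4-10m**2-24m = (-1)(-m**4-m**3+6m**2+18m) + (-m**3-4m**2-6m)
  -m**4-m**3+6m**2+18m = (m-3)(-m**3-4m**2-6m) + (0)
Last nonzero remainder: -m**3-4m**2-6m. Dividing through by -1 gives the monic gcd m**3+4m**2+6m.
Cancel m**3+4m**2+6m from numerator and denominator to get the reduced form.

(4-m)/(-3+m)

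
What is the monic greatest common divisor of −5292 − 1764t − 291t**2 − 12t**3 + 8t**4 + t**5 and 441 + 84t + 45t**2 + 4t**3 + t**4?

21 + 3t + t**2

Apply the Euclidean algorithm:
  t**5 + 8t**4 − 12t**3 − 291t**2 − 1764t − 5292 = (t + 4)(t**4 + 4t**3 + 45t**2 + 84t + 441) + (−73t**3 − 555t**2 − 2541t − 7056)
  t**4 + 4t**3 + 45t**2 + 84t + 441 = (−(1/73)t + 263/5329)(−73t**3 − 555t**2 − 2541t − 7056) + ((200277/5329)t**2 + (600831/5329)t + 4205817/5329)
  −73t**3 − 555t**2 − 2541t − 7056 = (−(389017/200277)t − 85264/9537)((200277/5329)t**2 + (600831/5329)t + 4205817/5329) + (0)
Last nonzero remainder: (200277/5329)t**2 + (600831/5329)t + 4205817/5329. Dividing through by 200277/5329 gives the monic gcd t**2 + 3t + 21.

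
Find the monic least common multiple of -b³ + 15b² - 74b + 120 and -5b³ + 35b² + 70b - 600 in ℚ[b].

Euclidean algorithm in ℚ[b]:
  -b³ + 15b² - 74b + 120 = (1/5)(-5b³ + 35b² + 70b - 600) + (8b² - 88b + 240)
  -5b³ + 35b² + 70b - 600 = (-(5/8)b - 5/2)(8b² - 88b + 240) + (0)
Last nonzero remainder: 8b² - 88b + 240. Dividing through by 8 gives the monic gcd b² - 11b + 30.
Then lcm(f, g) = f·g / gcd(f, g); expanding and making the result monic gives the answer.

b⁴ - 11b³ + 14b² + 176b - 480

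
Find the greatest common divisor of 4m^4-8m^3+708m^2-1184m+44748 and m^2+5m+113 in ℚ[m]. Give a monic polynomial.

Apply the Euclidean algorithm:
  4m^4-8m^3+708m^2-1184m+44748 = (4m^2-28m+396)(m^2+5m+113) + (0)
The last nonzero remainder m^2+5m+113 is already monic.

m^2+5m+113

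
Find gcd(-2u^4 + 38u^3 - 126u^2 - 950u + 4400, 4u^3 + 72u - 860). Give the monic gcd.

u - 5

Euclidean algorithm in ℚ[u]:
  -2u^4 + 38u^3 - 126u^2 - 950u + 4400 = (-(1/2)u + 19/2)(4u^3 + 72u - 860) + (-90u^2 - 2064u + 12570)
  4u^3 + 72u - 860 = (-(2/45)u + 688/675)(-90u^2 - 2064u + 12570) + ((615244/225)u - 615244/45)
  -90u^2 - 2064u + 12570 = (-(10125/307622)u - 282825/307622)((615244/225)u - 615244/45) + (0)
Last nonzero remainder: (615244/225)u - 615244/45. Dividing through by 615244/225 gives the monic gcd u - 5.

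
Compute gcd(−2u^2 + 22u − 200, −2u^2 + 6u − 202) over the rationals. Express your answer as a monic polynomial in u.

Apply the Euclidean algorithm:
  −2u^2 + 22u − 200 = (−2u^2 + 6u − 202) + (16u + 2)
  −2u^2 + 6u − 202 = (−(1/8)u + 25/64)(16u + 2) + (−6489/32)
  16u + 2 = (−(512/6489)u − 64/6489)(−6489/32) + (0)
The last nonzero remainder is the constant −6489/32, so the polynomials are coprime and gcd = 1.

1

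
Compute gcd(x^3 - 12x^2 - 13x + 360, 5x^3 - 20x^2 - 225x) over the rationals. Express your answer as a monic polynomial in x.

x^2 - 4x - 45

Apply the Euclidean algorithm:
  x^3 - 12x^2 - 13x + 360 = (1/5)(5x^3 - 20x^2 - 225x) + (-8x^2 + 32x + 360)
  5x^3 - 20x^2 - 225x = (-(5/8)x)(-8x^2 + 32x + 360) + (0)
Last nonzero remainder: -8x^2 + 32x + 360. Dividing through by -8 gives the monic gcd x^2 - 4x - 45.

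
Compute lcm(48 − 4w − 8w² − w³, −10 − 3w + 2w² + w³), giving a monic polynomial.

−240 − 172w + 8w² + 41w³ + 12w⁴ + w⁵

By polynomial division,
  −w³ − 8w² − 4w + 48 = (−1)(w³ + 2w² − 3w − 10) + (−6w² − 7w + 38)
  w³ + 2w² − 3w − 10 = (−(1/6)w − 5/36)(−6w² − 7w + 38) + ((85/36)w − 85/18)
  −6w² − 7w + 38 = (−(216/85)w − 684/85)((85/36)w − 85/18) + (0)
Last nonzero remainder: (85/36)w − 85/18. Dividing through by 85/36 gives the monic gcd w − 2.
Then lcm(f, g) = f·g / gcd(f, g); expanding and making the result monic gives the answer.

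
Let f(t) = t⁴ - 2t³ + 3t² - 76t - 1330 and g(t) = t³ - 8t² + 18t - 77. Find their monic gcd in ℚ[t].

Euclidean algorithm in ℚ[t]:
  t⁴ - 2t³ + 3t² - 76t - 1330 = (t + 6)(t³ - 8t² + 18t - 77) + (33t² - 107t - 868)
  t³ - 8t² + 18t - 77 = ((1/33)t - 157/1089)(33t² - 107t - 868) + ((31447/1089)t - 220129/1089)
  33t² - 107t - 868 = ((35937/31447)t + 135036/31447)((31447/1089)t - 220129/1089) + (0)
Last nonzero remainder: (31447/1089)t - 220129/1089. Dividing through by 31447/1089 gives the monic gcd t - 7.

t - 7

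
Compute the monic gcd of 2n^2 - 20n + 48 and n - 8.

1

Euclidean algorithm in ℚ[n]:
  2n^2 - 20n + 48 = (2n - 4)(n - 8) + (16)
  n - 8 = ((1/16)n - 1/2)(16) + (0)
The last nonzero remainder is the constant 16, so the polynomials are coprime and gcd = 1.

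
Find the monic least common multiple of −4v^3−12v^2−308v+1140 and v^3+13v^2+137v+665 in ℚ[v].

v^4+10v^3+98v^2+254v−1995

Repeated division with remainder:
  −4v^3−12v^2−308v+1140 = (−4)(v^3+13v^2+137v+665) + (40v^2+240v+3800)
  v^3+13v^2+137v+665 = ((1/40)v+7/40)(40v^2+240v+3800) + (0)
Last nonzero remainder: 40v^2+240v+3800. Dividing through by 40 gives the monic gcd v^2+6v+95.
Then lcm(f, g) = f·g / gcd(f, g); expanding and making the result monic gives the answer.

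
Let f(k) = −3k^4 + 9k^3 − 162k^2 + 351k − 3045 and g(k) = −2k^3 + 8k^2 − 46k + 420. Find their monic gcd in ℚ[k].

k^2 + 2k + 35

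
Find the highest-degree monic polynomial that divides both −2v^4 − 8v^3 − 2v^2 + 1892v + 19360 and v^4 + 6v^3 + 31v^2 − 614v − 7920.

Repeated division with remainder:
  −2v^4 − 8v^3 − 2v^2 + 1892v + 19360 = (−2)(v^4 + 6v^3 + 31v^2 − 614v − 7920) + (4v^3 + 60v^2 + 664v + 3520)
  v^4 + 6v^3 + 31v^2 − 614v − 7920 = ((1/4)v − 9/4)(4v^3 + 60v^2 + 664v + 3520) + (0)
Last nonzero remainder: 4v^3 + 60v^2 + 664v + 3520. Dividing through by 4 gives the monic gcd v^3 + 15v^2 + 166v + 880.

v^3 + 15v^2 + 166v + 880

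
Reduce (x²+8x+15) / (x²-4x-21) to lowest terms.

(x+5)/(x-7)

Repeated division with remainder:
  x²+8x+15 = (x²-4x-21) + (12x+36)
  x²-4x-21 = ((1/12)x-7/12)(12x+36) + (0)
Last nonzero remainder: 12x+36. Dividing through by 12 gives the monic gcd x+3.
Cancel x+3 from numerator and denominator to get the reduced form.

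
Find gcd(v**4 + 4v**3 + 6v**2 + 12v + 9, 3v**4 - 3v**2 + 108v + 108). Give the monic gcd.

v**2 + 4v + 3

By polynomial division,
  v**4 + 4v**3 + 6v**2 + 12v + 9 = (1/3)(3v**4 - 3v**2 + 108v + 108) + (4v**3 + 7v**2 - 24v - 27)
  3v**4 - 3v**2 + 108v + 108 = ((3/4)v - 21/16)(4v**3 + 7v**2 - 24v - 27) + ((387/16)v**2 + (387/4)v + 1161/16)
  4v**3 + 7v**2 - 24v - 27 = ((64/387)v - 16/43)((387/16)v**2 + (387/4)v + 1161/16) + (0)
Last nonzero remainder: (387/16)v**2 + (387/4)v + 1161/16. Dividing through by 387/16 gives the monic gcd v**2 + 4v + 3.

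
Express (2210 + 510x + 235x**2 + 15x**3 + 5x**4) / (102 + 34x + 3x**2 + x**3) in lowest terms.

(65 + 15x + 5x**2)/(3 + x)

Apply the Euclidean algorithm:
  5x**4 + 15x**3 + 235x**2 + 510x + 2210 = (5x)(x**3 + 3x**2 + 34x + 102) + (65x**2 + 2210)
  x**3 + 3x**2 + 34x + 102 = ((1/65)x + 3/65)(65x**2 + 2210) + (0)
Last nonzero remainder: 65x**2 + 2210. Dividing through by 65 gives the monic gcd x**2 + 34.
Cancel x**2 + 34 from numerator and denominator to get the reduced form.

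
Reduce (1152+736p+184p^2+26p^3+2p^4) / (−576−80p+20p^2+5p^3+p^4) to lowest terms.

Apply the Euclidean algorithm:
  2p^4+26p^3+184p^2+736p+1152 = (2)(p^4+5p^3+20p^2−80p−576) + (16p^3+144p^2+896p+2304)
  p^4+5p^3+20p^2−80p−576 = ((1/16)p−1/4)(16p^3+144p^2+896p+2304) + (0)
Last nonzero remainder: 16p^3+144p^2+896p+2304. Dividing through by 16 gives the monic gcd p^3+9p^2+56p+144.
Cancel p^3+9p^2+56p+144 from numerator and denominator to get the reduced form.

(8+2p)/(−4+p)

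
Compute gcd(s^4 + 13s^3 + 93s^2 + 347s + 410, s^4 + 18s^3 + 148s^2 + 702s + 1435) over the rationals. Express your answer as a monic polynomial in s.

s^3 + 11s^2 + 71s + 205

By polynomial division,
  s^4 + 13s^3 + 93s^2 + 347s + 410 = (s^4 + 18s^3 + 148s^2 + 702s + 1435) + (-5s^3 - 55s^2 - 355s - 1025)
  s^4 + 18s^3 + 148s^2 + 702s + 1435 = (-(1/5)s - 7/5)(-5s^3 - 55s^2 - 355s - 1025) + (0)
Last nonzero remainder: -5s^3 - 55s^2 - 355s - 1025. Dividing through by -5 gives the monic gcd s^3 + 11s^2 + 71s + 205.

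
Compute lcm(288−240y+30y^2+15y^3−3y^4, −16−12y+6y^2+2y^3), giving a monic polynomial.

−96−16y+70y^2−15y^3−4y^4+y^5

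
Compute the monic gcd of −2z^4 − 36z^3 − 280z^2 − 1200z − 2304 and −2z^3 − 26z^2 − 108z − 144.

z + 6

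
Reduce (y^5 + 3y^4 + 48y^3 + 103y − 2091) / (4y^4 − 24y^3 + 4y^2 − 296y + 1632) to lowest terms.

(y^3 − y^2 + 35y − 123)/(4y^2 − 40y + 96)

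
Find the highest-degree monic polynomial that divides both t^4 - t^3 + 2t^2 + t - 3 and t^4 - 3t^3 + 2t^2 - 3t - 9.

Repeated division with remainder:
  t^4 - t^3 + 2t^2 + t - 3 = (t^4 - 3t^3 + 2t^2 - 3t - 9) + (2t^3 + 4t + 6)
  t^4 - 3t^3 + 2t^2 - 3t - 9 = ((1/2)t - 3/2)(2t^3 + 4t + 6) + (0)
Last nonzero remainder: 2t^3 + 4t + 6. Dividing through by 2 gives the monic gcd t^3 + 2t + 3.

t^3 + 2t + 3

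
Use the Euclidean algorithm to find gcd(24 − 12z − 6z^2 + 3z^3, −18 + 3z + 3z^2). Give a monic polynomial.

Euclidean algorithm in ℚ[z]:
  3z^3 − 6z^2 − 12z + 24 = (z − 3)(3z^2 + 3z − 18) + (15z − 30)
  3z^2 + 3z − 18 = ((1/5)z + 3/5)(15z − 30) + (0)
Last nonzero remainder: 15z − 30. Dividing through by 15 gives the monic gcd z − 2.

−2 + z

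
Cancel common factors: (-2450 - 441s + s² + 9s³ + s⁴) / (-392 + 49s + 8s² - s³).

Repeated division with remainder:
  s⁴ + 9s³ + s² - 441s - 2450 = (-s - 17)(-s³ + 8s² + 49s - 392) + (186s² - 9114)
  -s³ + 8s² + 49s - 392 = (-(1/186)s + 4/93)(186s² - 9114) + (0)
Last nonzero remainder: 186s² - 9114. Dividing through by 186 gives the monic gcd s² - 49.
Cancel s² - 49 from numerator and denominator to get the reduced form.

(-50 - 9s - s²)/(-8 + s)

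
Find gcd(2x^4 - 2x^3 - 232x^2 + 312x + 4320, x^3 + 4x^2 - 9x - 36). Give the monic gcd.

Apply the Euclidean algorithm:
  2x^4 - 2x^3 - 232x^2 + 312x + 4320 = (2x - 10)(x^3 + 4x^2 - 9x - 36) + (-174x^2 + 294x + 3960)
  x^3 + 4x^2 - 9x - 36 = (-(1/174)x - 55/1682)(-174x^2 + 294x + 3960) + ((19656/841)x + 78624/841)
  -174x^2 + 294x + 3960 = (-(24389/3276)x + 46255/1092)((19656/841)x + 78624/841) + (0)
Last nonzero remainder: (19656/841)x + 78624/841. Dividing through by 19656/841 gives the monic gcd x + 4.

x + 4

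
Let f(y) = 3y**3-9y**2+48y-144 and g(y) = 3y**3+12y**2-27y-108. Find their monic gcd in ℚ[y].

Euclidean algorithm in ℚ[y]:
  3y**3-9y**2+48y-144 = (3y**3+12y**2-27y-108) + (-21y**2+75y-36)
  3y**3+12y**2-27y-108 = (-(1/7)y-53/49)(-21y**2+75y-36) + ((2400/49)y-7200/49)
  -21y**2+75y-36 = (-(343/800)y+49/200)((2400/49)y-7200/49) + (0)
Last nonzero remainder: (2400/49)y-7200/49. Dividing through by 2400/49 gives the monic gcd y-3.

y-3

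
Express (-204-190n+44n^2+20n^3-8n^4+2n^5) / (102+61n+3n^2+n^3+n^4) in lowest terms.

By polynomial division,
  2n^5-8n^4+20n^3+44n^2-190n-204 = (2n-10)(n^4+n^3+3n^2+61n+102) + (24n^3-48n^2+216n+816)
  n^4+n^3+3n^2+61n+102 = ((1/24)n+1/8)(24n^3-48n^2+216n+816) + (0)
Last nonzero remainder: 24n^3-48n^2+216n+816. Dividing through by 24 gives the monic gcd n^3-2n^2+9n+34.
Cancel n^3-2n^2+9n+34 from numerator and denominator to get the reduced form.

(-6-4n+2n^2)/(3+n)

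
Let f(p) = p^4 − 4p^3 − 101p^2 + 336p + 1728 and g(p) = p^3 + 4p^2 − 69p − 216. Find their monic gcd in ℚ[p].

Repeated division with remainder:
  p^4 − 4p^3 − 101p^2 + 336p + 1728 = (p − 8)(p^3 + 4p^2 − 69p − 216) + (0)
The last nonzero remainder p^3 + 4p^2 − 69p − 216 is already monic.

p^3 + 4p^2 − 69p − 216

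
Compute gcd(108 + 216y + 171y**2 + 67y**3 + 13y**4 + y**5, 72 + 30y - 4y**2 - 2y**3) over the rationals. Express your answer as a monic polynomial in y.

9 + 6y + y**2

Euclidean algorithm in ℚ[y]:
  y**5 + 13y**4 + 67y**3 + 171y**2 + 216y + 108 = (-(1/2)y**2 - (11/2)y - 30)(-2y**3 - 4y**2 + 30y + 72) + (252y**2 + 1512y + 2268)
  -2y**3 - 4y**2 + 30y + 72 = (-(1/126)y + 2/63)(252y**2 + 1512y + 2268) + (0)
Last nonzero remainder: 252y**2 + 1512y + 2268. Dividing through by 252 gives the monic gcd y**2 + 6y + 9.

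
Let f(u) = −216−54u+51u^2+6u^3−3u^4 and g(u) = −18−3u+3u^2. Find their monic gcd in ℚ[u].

−6−u+u^2

Apply the Euclidean algorithm:
  −3u^4+6u^3+51u^2−54u−216 = (−u^2+u+12)(3u^2−3u−18) + (0)
Last nonzero remainder: 3u^2−3u−18. Dividing through by 3 gives the monic gcd u^2−u−6.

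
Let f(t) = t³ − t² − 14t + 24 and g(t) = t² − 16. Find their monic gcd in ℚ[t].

Repeated division with remainder:
  t³ − t² − 14t + 24 = (t − 1)(t² − 16) + (2t + 8)
  t² − 16 = ((1/2)t − 2)(2t + 8) + (0)
Last nonzero remainder: 2t + 8. Dividing through by 2 gives the monic gcd t + 4.

t + 4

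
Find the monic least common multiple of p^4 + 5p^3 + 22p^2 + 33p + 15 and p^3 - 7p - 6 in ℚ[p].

Repeated division with remainder:
  p^4 + 5p^3 + 22p^2 + 33p + 15 = (p + 5)(p^3 - 7p - 6) + (29p^2 + 74p + 45)
  p^3 - 7p - 6 = ((1/29)p - 74/841)(29p^2 + 74p + 45) + (-(1716/841)p - 1716/841)
  29p^2 + 74p + 45 = (-(24389/1716)p - 12615/572)(-(1716/841)p - 1716/841) + (0)
Last nonzero remainder: -(1716/841)p - 1716/841. Dividing through by -1716/841 gives the monic gcd p + 1.
Then lcm(f, g) = f·g / gcd(f, g); expanding and making the result monic gives the answer.

p^6 + 4p^5 + 11p^4 - 19p^3 - 150p^2 - 213p - 90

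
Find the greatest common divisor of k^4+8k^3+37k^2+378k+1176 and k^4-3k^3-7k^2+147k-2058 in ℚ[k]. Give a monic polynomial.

k^3+4k^2+21k+294

Euclidean algorithm in ℚ[k]:
  k^4+8k^3+37k^2+378k+1176 = (k^4-3k^3-7k^2+147k-2058) + (11k^3+44k^2+231k+3234)
  k^4-3k^3-7k^2+147k-2058 = ((1/11)k-7/11)(11k^3+44k^2+231k+3234) + (0)
Last nonzero remainder: 11k^3+44k^2+231k+3234. Dividing through by 11 gives the monic gcd k^3+4k^2+21k+294.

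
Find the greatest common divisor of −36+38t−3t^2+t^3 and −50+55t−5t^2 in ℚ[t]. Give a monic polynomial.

−1+t

By polynomial division,
  t^3−3t^2+38t−36 = (−(1/5)t−8/5)(−5t^2+55t−50) + (116t−116)
  −5t^2+55t−50 = (−(5/116)t+25/58)(116t−116) + (0)
Last nonzero remainder: 116t−116. Dividing through by 116 gives the monic gcd t−1.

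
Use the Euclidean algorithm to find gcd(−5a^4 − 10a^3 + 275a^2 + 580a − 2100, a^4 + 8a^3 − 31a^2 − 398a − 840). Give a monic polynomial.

Euclidean algorithm in ℚ[a]:
  −5a^4 − 10a^3 + 275a^2 + 580a − 2100 = (−5)(a^4 + 8a^3 − 31a^2 − 398a − 840) + (30a^3 + 120a^2 − 1410a − 6300)
  a^4 + 8a^3 − 31a^2 − 398a − 840 = ((1/30)a + 2/15)(30a^3 + 120a^2 − 1410a − 6300) + (0)
Last nonzero remainder: 30a^3 + 120a^2 − 1410a − 6300. Dividing through by 30 gives the monic gcd a^3 + 4a^2 − 47a − 210.

a^3 + 4a^2 − 47a − 210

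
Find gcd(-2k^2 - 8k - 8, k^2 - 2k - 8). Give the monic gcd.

k + 2

Euclidean algorithm in ℚ[k]:
  -2k^2 - 8k - 8 = (-2)(k^2 - 2k - 8) + (-12k - 24)
  k^2 - 2k - 8 = (-(1/12)k + 1/3)(-12k - 24) + (0)
Last nonzero remainder: -12k - 24. Dividing through by -12 gives the monic gcd k + 2.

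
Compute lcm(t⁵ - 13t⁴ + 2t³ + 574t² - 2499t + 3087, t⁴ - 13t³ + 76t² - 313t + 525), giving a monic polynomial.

t⁷ - 16t⁶ + 66t⁵ + 243t⁴ - 4171t³ + 24934t² - 71736t + 77175

Apply the Euclidean algorithm:
  t⁵ - 13t⁴ + 2t³ + 574t² - 2499t + 3087 = (t)(t⁴ - 13t³ + 76t² - 313t + 525) + (-74t³ + 887t² - 3024t + 3087)
  t⁴ - 13t³ + 76t² - 313t + 525 = (-(1/74)t + 75/5476)(-74t³ + 887t² - 3024t + 3087) + ((125875/5476)t² - (629375/2738)t + 2643375/5476)
  -74t³ + 887t² - 3024t + 3087 = (-(405224/125875)t + 804972/125875)((125875/5476)t² - (629375/2738)t + 2643375/5476) + (0)
Last nonzero remainder: (125875/5476)t² - (629375/2738)t + 2643375/5476. Dividing through by 125875/5476 gives the monic gcd t² - 10t + 21.
Then lcm(f, g) = f·g / gcd(f, g); expanding and making the result monic gives the answer.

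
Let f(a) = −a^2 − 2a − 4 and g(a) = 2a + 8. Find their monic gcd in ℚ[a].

Euclidean algorithm in ℚ[a]:
  −a^2 − 2a − 4 = (−(1/2)a + 1)(2a + 8) + (−12)
  2a + 8 = (−(1/6)a − 2/3)(−12) + (0)
The last nonzero remainder is the constant −12, so the polynomials are coprime and gcd = 1.

1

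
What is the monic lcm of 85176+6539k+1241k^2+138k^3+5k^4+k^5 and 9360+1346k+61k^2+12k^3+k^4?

By polynomial division,
  k^5+5k^4+138k^3+1241k^2+6539k+85176 = (k-7)(k^4+12k^3+61k^2+1346k+9360) + (161k^3+322k^2+6601k+150696)
  k^4+12k^3+61k^2+1346k+9360 = ((1/161)k+10/161)(161k^3+322k^2+6601k+150696) + (0)
Last nonzero remainder: 161k^3+322k^2+6601k+150696. Dividing through by 161 gives the monic gcd k^3+2k^2+41k+936.
Then lcm(f, g) = f·g / gcd(f, g); expanding and making the result monic gives the answer.

851760+150566k+18949k^2+2621k^3+188k^4+15k^5+k^6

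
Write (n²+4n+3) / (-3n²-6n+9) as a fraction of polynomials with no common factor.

By polynomial division,
  n²+4n+3 = (-1/3)(-3n²-6n+9) + (2n+6)
  -3n²-6n+9 = (-(3/2)n+3/2)(2n+6) + (0)
Last nonzero remainder: 2n+6. Dividing through by 2 gives the monic gcd n+3.
Cancel n+3 from numerator and denominator to get the reduced form.

(-n-1)/(3n-3)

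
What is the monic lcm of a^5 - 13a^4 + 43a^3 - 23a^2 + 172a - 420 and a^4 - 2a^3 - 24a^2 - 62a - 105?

By polynomial division,
  a^5 - 13a^4 + 43a^3 - 23a^2 + 172a - 420 = (a - 11)(a^4 - 2a^3 - 24a^2 - 62a - 105) + (45a^3 - 225a^2 - 405a - 1575)
  a^4 - 2a^3 - 24a^2 - 62a - 105 = ((1/45)a + 1/15)(45a^3 - 225a^2 - 405a - 1575) + (0)
Last nonzero remainder: 45a^3 - 225a^2 - 405a - 1575. Dividing through by 45 gives the monic gcd a^3 - 5a^2 - 9a - 35.
Then lcm(f, g) = f·g / gcd(f, g); expanding and making the result monic gives the answer.

a^6 - 10a^5 + 4a^4 + 106a^3 + 103a^2 + 96a - 1260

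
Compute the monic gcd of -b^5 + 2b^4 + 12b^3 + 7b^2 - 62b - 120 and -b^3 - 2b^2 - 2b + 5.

b^2 + 3b + 5

Repeated division with remainder:
  -b^5 + 2b^4 + 12b^3 + 7b^2 - 62b - 120 = (b^2 - 4b - 6)(-b^3 - 2b^2 - 2b + 5) + (-18b^2 - 54b - 90)
  -b^3 - 2b^2 - 2b + 5 = ((1/18)b - 1/18)(-18b^2 - 54b - 90) + (0)
Last nonzero remainder: -18b^2 - 54b - 90. Dividing through by -18 gives the monic gcd b^2 + 3b + 5.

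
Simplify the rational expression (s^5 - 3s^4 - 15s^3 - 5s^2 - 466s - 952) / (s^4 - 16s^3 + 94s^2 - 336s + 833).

By polynomial division,
  s^5 - 3s^4 - 15s^3 - 5s^2 - 466s - 952 = (s + 13)(s^4 - 16s^3 + 94s^2 - 336s + 833) + (99s^3 - 891s^2 + 3069s - 11781)
  s^4 - 16s^3 + 94s^2 - 336s + 833 = ((1/99)s - 7/99)(99s^3 - 891s^2 + 3069s - 11781) + (0)
Last nonzero remainder: 99s^3 - 891s^2 + 3069s - 11781. Dividing through by 99 gives the monic gcd s^3 - 9s^2 + 31s - 119.
Cancel s^3 - 9s^2 + 31s - 119 from numerator and denominator to get the reduced form.

(s^2 + 6s + 8)/(s - 7)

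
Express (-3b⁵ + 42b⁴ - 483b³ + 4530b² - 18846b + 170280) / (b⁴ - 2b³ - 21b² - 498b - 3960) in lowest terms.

Apply the Euclidean algorithm:
  -3b⁵ + 42b⁴ - 483b³ + 4530b² - 18846b + 170280 = (-3b + 36)(b⁴ - 2b³ - 21b² - 498b - 3960) + (-474b³ + 3792b² - 12798b + 312840)
  b⁴ - 2b³ - 21b² - 498b - 3960 = (-(1/474)b - 1/79)(-474b³ + 3792b² - 12798b + 312840) + (0)
Last nonzero remainder: -474b³ + 3792b² - 12798b + 312840. Dividing through by -474 gives the monic gcd b³ - 8b² + 27b - 660.
Cancel b³ - 8b² + 27b - 660 from numerator and denominator to get the reduced form.

(-3b² + 18b - 258)/(b + 6)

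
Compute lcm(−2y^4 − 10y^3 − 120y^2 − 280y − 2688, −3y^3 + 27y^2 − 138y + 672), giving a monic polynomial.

y^5 − 2y^4 + 25y^3 − 280y^2 + 364y − 9408

Repeated division with remainder:
  −2y^4 − 10y^3 − 120y^2 − 280y − 2688 = ((2/3)y + 28/3)(−3y^3 + 27y^2 − 138y + 672) + (−280y^2 + 560y − 8960)
  −3y^3 + 27y^2 − 138y + 672 = ((3/280)y − 3/40)(−280y^2 + 560y − 8960) + (0)
Last nonzero remainder: −280y^2 + 560y − 8960. Dividing through by −280 gives the monic gcd y^2 − 2y + 32.
Then lcm(f, g) = f·g / gcd(f, g); expanding and making the result monic gives the answer.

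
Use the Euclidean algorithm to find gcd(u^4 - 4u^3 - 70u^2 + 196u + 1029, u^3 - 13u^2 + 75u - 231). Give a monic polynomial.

u - 7

Apply the Euclidean algorithm:
  u^4 - 4u^3 - 70u^2 + 196u + 1029 = (u + 9)(u^3 - 13u^2 + 75u - 231) + (-28u^2 - 248u + 3108)
  u^3 - 13u^2 + 75u - 231 = (-(1/28)u + 153/196)(-28u^2 - 248u + 3108) + ((18600/49)u - 18600/7)
  -28u^2 - 248u + 3108 = (-(343/4650)u - 1813/1550)((18600/49)u - 18600/7) + (0)
Last nonzero remainder: (18600/49)u - 18600/7. Dividing through by 18600/49 gives the monic gcd u - 7.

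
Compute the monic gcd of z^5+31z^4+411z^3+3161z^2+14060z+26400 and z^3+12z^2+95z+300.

z^3+12z^2+95z+300

By polynomial division,
  z^5+31z^4+411z^3+3161z^2+14060z+26400 = (z^2+19z+88)(z^3+12z^2+95z+300) + (0)
The last nonzero remainder z^3+12z^2+95z+300 is already monic.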